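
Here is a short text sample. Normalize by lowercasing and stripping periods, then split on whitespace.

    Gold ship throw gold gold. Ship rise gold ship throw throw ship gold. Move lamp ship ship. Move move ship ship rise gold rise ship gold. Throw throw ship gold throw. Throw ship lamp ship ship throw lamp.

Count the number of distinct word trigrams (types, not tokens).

28

38 tokens → 36 trigram windows in total.
Repeated trigrams (each contributes count−1 duplicates):
  throw throw ship: 3
  gold ship throw: 2
  gold throw throw: 2
  lamp ship ship: 2
  ship gold throw: 2
  ship rise gold: 2
  throw ship gold: 2
8 duplicate windows → 36 − 8 = 28 distinct.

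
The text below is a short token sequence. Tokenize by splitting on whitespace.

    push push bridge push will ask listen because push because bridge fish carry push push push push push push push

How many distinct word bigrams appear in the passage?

13

20 tokens → 19 bigram windows in total.
Repeated bigrams (each contributes count−1 duplicates):
  push push: 7
6 duplicate windows → 19 − 6 = 13 distinct.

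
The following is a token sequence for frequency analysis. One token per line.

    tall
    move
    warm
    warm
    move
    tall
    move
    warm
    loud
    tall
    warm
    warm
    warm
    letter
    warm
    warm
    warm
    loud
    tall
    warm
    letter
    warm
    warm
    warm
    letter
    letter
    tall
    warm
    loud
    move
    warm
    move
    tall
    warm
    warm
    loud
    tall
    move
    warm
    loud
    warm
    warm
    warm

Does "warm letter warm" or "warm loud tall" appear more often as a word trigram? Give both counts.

"warm letter warm": 2 occurrences
"warm loud tall": 3 occurrences

"warm loud tall" (3 vs 2)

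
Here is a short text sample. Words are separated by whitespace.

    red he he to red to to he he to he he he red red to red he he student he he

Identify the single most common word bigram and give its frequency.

"he he", 6 times

Bigram frequencies (highest first):
  he he: 6
  red he: 2
  he to: 2
  to red: 2
  red to: 2
  to he: 2
  … (5 more, each ≤ 1)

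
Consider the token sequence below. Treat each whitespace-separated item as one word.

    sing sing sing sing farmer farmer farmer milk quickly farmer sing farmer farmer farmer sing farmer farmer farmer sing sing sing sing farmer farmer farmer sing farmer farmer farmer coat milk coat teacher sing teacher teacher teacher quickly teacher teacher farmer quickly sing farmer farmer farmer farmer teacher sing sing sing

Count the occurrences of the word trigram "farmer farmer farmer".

Scanning the 49 overlapping trigram windows for "farmer farmer farmer":
  position 5–7: farmer farmer farmer
  position 12–14: farmer farmer farmer
  position 16–18: farmer farmer farmer
  position 23–25: farmer farmer farmer
  position 27–29: farmer farmer farmer
  position 44–46: farmer farmer farmer
  position 45–47: farmer farmer farmer

7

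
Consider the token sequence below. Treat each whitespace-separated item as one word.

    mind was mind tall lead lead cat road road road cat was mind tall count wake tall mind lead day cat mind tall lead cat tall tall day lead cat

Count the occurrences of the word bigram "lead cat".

3

Scanning the 29 overlapping bigram windows for "lead cat":
  position 6–7: lead cat
  position 24–25: lead cat
  position 29–30: lead cat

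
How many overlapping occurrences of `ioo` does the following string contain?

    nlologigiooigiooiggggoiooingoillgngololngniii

3

Sliding a length-3 window over the 45 characters (43 positions):
  position 9–11: ioo
  position 14–16: ioo
  position 23–25: ioo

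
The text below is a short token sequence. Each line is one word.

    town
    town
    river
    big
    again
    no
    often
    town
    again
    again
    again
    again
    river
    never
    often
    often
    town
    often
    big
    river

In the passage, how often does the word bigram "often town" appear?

Scanning the 19 overlapping bigram windows for "often town":
  position 7–8: often town
  position 16–17: often town

2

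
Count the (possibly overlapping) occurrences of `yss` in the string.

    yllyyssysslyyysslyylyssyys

4

Sliding a length-3 window over the 26 characters (24 positions):
  position 5–7: yss
  position 8–10: yss
  position 14–16: yss
  position 21–23: yss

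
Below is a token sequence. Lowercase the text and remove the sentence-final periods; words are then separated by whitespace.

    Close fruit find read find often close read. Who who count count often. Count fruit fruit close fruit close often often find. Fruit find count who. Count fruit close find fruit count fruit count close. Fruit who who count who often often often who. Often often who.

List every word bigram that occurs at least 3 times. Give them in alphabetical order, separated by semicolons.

close fruit; count fruit; fruit close; often often; who count

Bigram counts meeting the condition (at least 3 times):
  close fruit: 3
  count fruit: 3
  fruit close: 3
  often often: 4
  who count: 3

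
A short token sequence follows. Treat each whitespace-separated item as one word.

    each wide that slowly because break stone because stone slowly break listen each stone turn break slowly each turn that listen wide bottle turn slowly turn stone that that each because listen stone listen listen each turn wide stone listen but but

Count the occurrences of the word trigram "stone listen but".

Scanning the 40 overlapping trigram windows for "stone listen but":
  position 39–41: stone listen but

1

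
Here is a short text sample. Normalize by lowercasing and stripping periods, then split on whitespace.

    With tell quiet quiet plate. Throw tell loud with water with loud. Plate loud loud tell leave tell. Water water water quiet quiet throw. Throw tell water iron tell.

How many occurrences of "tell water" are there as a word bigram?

2

Scanning the 28 overlapping bigram windows for "tell water":
  position 18–19: tell water
  position 26–27: tell water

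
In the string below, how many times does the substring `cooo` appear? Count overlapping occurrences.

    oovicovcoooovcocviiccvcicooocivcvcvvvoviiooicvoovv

Sliding a length-4 window over the 50 characters (47 positions):
  position 8–11: cooo
  position 25–28: cooo

2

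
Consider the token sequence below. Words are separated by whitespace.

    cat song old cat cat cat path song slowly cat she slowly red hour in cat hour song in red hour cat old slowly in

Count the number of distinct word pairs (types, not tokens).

25 tokens → 24 bigram windows in total.
Repeated bigrams (each contributes count−1 duplicates):
  cat cat: 2
  red hour: 2
2 duplicate windows → 24 − 2 = 22 distinct.

22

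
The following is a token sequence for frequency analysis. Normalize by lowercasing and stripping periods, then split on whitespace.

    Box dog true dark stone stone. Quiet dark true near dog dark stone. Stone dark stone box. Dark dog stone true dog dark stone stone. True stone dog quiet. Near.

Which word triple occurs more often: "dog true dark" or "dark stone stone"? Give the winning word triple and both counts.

"dark stone stone" (3 vs 1)

"dog true dark": 1 occurrence
"dark stone stone": 3 occurrences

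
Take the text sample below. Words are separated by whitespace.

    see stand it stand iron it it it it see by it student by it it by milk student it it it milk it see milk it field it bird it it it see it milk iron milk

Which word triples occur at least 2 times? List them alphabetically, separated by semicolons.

it it it; it it see

Trigram counts meeting the condition (at least 2 times):
  it it it: 4
  it it see: 2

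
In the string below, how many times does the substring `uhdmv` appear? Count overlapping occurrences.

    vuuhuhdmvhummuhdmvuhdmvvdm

Sliding a length-5 window over the 26 characters (22 positions):
  position 5–9: uhdmv
  position 14–18: uhdmv
  position 19–23: uhdmv

3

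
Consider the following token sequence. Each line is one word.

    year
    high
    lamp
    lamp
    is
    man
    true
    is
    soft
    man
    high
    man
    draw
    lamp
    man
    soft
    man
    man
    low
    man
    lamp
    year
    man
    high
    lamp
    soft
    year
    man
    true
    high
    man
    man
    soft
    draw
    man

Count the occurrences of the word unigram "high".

Scanning the 35 tokens for "high":
  position 2: high
  position 11: high
  position 24: high
  position 30: high

4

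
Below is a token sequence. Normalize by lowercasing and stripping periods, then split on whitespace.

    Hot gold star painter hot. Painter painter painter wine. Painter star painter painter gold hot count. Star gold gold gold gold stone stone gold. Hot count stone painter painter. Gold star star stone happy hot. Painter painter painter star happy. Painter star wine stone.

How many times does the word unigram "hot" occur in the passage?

Scanning the 44 tokens for "hot":
  position 1: hot
  position 5: hot
  position 15: hot
  position 25: hot
  position 35: hot

5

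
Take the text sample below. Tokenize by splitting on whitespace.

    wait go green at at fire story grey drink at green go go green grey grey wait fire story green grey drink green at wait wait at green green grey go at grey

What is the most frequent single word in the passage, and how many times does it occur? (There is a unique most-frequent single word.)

"green", 7 times

Unigram frequencies (highest first):
  green: 7
  at: 6
  grey: 6
  wait: 4
  go: 4
  fire: 2
  … (2 more, each ≤ 2)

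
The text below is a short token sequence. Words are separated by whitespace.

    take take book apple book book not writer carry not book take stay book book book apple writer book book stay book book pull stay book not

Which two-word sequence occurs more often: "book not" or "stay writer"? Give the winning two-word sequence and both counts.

"book not": 2 occurrences
"stay writer": 0 occurrences

"book not" (2 vs 0)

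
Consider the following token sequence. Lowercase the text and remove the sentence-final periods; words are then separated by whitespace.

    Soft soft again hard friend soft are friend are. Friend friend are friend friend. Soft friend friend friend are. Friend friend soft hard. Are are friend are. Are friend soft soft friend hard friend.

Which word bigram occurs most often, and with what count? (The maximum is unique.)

Bigram frequencies (highest first):
  are friend: 6
  friend friend: 5
  friend soft: 4
  friend are: 4
  soft soft: 2
  hard friend: 2
  … (8 more, each ≤ 2)

"are friend", 6 times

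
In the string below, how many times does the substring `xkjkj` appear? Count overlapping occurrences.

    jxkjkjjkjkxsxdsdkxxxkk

1

Sliding a length-5 window over the 22 characters (18 positions):
  position 2–6: xkjkj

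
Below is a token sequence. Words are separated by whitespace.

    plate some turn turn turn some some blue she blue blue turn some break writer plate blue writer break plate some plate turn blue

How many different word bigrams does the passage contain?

20

24 tokens → 23 bigram windows in total.
Repeated bigrams (each contributes count−1 duplicates):
  plate some: 2
  turn some: 2
  turn turn: 2
3 duplicate windows → 23 − 3 = 20 distinct.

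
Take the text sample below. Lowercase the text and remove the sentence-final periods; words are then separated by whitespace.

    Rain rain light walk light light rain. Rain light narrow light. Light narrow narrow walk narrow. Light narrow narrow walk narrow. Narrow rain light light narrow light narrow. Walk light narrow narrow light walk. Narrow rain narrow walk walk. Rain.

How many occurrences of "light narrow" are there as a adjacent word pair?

6

Scanning the 39 overlapping bigram windows for "light narrow":
  position 9–10: light narrow
  position 12–13: light narrow
  position 17–18: light narrow
  position 25–26: light narrow
  position 27–28: light narrow
  position 30–31: light narrow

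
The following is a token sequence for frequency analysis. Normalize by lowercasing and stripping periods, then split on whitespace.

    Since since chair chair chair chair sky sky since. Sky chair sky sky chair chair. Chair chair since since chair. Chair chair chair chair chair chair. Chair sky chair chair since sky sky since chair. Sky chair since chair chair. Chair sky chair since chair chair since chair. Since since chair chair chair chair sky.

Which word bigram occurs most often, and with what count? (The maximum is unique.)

"chair chair", 20 times

Bigram frequencies (highest first):
  chair chair: 20
  since chair: 7
  chair sky: 6
  chair since: 6
  sky chair: 5
  since since: 3
  … (3 more, each ≤ 3)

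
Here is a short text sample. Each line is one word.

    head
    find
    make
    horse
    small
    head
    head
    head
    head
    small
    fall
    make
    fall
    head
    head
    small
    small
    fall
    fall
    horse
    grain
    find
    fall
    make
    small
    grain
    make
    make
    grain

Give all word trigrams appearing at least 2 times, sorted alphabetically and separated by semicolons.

Trigram counts meeting the condition (at least 2 times):
  head head head: 2
  head head small: 2

head head head; head head small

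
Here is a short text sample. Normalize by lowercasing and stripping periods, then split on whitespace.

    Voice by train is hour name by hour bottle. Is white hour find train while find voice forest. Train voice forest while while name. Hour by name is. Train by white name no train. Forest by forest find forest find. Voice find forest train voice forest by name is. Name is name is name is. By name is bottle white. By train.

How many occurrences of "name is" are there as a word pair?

6

Scanning the 61 overlapping bigram windows for "name is":
  position 27–28: name is
  position 48–49: name is
  position 50–51: name is
  position 52–53: name is
  position 54–55: name is
  position 57–58: name is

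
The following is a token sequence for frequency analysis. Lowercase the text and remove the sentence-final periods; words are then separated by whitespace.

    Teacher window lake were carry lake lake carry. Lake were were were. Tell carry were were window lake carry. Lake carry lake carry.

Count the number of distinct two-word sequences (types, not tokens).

23 tokens → 22 bigram windows in total.
Repeated bigrams (each contributes count−1 duplicates):
  carry lake: 4
  lake carry: 4
  were were: 3
  lake were: 2
  window lake: 2
10 duplicate windows → 22 − 10 = 12 distinct.

12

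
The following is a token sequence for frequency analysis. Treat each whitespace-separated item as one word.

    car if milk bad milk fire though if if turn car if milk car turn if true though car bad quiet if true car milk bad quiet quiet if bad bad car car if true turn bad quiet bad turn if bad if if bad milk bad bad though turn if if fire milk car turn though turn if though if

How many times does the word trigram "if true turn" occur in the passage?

1

Scanning the 59 overlapping trigram windows for "if true turn":
  position 34–36: if true turn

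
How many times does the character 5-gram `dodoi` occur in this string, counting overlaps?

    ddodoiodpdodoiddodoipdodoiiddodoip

Sliding a length-5 window over the 34 characters (30 positions):
  position 2–6: dodoi
  position 10–14: dodoi
  position 16–20: dodoi
  position 22–26: dodoi
  position 29–33: dodoi

5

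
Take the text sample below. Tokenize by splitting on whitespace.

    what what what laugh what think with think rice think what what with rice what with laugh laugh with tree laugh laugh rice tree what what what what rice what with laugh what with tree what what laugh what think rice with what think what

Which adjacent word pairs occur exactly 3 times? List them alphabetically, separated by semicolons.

Bigram counts meeting the condition (exactly 3 times):
  laugh what: 3
  what think: 3

laugh what; what think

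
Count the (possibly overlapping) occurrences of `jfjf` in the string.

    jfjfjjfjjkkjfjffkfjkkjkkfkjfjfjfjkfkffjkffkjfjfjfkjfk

6

Sliding a length-4 window over the 53 characters (50 positions):
  position 1–4: jfjf
  position 12–15: jfjf
  position 27–30: jfjf
  position 29–32: jfjf
  position 44–47: jfjf
  position 46–49: jfjf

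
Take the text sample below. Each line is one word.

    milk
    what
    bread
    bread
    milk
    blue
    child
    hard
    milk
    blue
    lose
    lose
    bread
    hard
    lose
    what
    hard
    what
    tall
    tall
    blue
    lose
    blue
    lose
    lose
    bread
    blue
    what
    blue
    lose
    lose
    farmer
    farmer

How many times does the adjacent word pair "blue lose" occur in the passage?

Scanning the 32 overlapping bigram windows for "blue lose":
  position 10–11: blue lose
  position 21–22: blue lose
  position 23–24: blue lose
  position 29–30: blue lose

4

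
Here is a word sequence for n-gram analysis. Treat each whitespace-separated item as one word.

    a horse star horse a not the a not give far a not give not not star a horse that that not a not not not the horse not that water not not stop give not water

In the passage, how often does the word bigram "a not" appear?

4

Scanning the 36 overlapping bigram windows for "a not":
  position 5–6: a not
  position 8–9: a not
  position 12–13: a not
  position 23–24: a not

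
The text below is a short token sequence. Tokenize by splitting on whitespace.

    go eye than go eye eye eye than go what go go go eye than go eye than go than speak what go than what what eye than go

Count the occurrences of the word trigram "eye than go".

5

Scanning the 27 overlapping trigram windows for "eye than go":
  position 2–4: eye than go
  position 7–9: eye than go
  position 14–16: eye than go
  position 17–19: eye than go
  position 27–29: eye than go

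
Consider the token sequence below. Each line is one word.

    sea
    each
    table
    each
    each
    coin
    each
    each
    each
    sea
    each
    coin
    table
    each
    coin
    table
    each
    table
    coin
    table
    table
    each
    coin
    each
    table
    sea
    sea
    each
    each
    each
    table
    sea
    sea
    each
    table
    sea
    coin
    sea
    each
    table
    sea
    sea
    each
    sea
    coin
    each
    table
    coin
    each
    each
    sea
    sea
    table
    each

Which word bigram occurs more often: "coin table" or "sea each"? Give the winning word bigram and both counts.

"sea each" (6 vs 3)

"coin table": 3 occurrences
"sea each": 6 occurrences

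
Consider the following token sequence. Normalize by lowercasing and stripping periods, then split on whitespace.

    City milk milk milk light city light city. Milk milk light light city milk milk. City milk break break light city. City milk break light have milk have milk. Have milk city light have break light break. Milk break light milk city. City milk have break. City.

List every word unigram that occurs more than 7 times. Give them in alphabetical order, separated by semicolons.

city; light; milk

Unigram counts meeting the condition (more than 7 times):
  city: 11
  light: 9
  milk: 15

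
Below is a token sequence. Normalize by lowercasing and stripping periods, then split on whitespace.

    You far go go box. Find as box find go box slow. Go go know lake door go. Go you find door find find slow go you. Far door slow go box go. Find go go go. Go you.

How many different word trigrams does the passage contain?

39 tokens → 37 trigram windows in total.
Repeated trigrams (each contributes count−1 duplicates):
  go go go: 2
  go go you: 2
2 duplicate windows → 37 − 2 = 35 distinct.

35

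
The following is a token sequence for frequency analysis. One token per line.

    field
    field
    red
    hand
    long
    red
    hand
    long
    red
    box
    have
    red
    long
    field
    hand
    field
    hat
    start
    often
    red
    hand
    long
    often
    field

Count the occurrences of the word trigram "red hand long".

3

Scanning the 22 overlapping trigram windows for "red hand long":
  position 3–5: red hand long
  position 6–8: red hand long
  position 20–22: red hand long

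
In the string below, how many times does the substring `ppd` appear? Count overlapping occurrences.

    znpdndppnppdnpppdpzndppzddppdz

Sliding a length-3 window over the 30 characters (28 positions):
  position 10–12: ppd
  position 15–17: ppd
  position 27–29: ppd

3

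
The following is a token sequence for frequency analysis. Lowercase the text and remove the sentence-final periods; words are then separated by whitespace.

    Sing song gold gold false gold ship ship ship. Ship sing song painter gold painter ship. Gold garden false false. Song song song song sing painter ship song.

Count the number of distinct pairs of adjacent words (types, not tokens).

28 tokens → 27 bigram windows in total.
Repeated bigrams (each contributes count−1 duplicates):
  ship ship: 3
  song song: 3
  painter ship: 2
  sing song: 2
6 duplicate windows → 27 − 6 = 21 distinct.

21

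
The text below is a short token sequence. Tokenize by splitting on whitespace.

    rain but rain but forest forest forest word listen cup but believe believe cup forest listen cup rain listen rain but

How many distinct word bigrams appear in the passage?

16

21 tokens → 20 bigram windows in total.
Repeated bigrams (each contributes count−1 duplicates):
  rain but: 3
  forest forest: 2
  listen cup: 2
4 duplicate windows → 20 − 4 = 16 distinct.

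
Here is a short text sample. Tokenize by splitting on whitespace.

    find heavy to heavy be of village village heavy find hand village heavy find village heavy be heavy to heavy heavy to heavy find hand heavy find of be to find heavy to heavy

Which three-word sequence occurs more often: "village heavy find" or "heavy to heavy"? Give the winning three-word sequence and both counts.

"heavy to heavy" (4 vs 2)

"village heavy find": 2 occurrences
"heavy to heavy": 4 occurrences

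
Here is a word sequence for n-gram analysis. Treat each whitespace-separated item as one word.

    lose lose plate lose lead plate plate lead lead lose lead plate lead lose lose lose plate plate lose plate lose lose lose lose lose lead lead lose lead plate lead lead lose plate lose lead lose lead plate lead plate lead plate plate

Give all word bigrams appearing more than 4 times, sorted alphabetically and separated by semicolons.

lead lose; lead plate; lose lead; lose lose; plate lead

Bigram counts meeting the condition (more than 4 times):
  lead lose: 5
  lead plate: 6
  lose lead: 6
  lose lose: 7
  plate lead: 5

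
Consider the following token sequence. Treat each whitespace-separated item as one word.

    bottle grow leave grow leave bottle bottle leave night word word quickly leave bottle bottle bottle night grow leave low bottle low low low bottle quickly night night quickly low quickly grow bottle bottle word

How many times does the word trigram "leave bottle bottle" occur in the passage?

2

Scanning the 33 overlapping trigram windows for "leave bottle bottle":
  position 5–7: leave bottle bottle
  position 13–15: leave bottle bottle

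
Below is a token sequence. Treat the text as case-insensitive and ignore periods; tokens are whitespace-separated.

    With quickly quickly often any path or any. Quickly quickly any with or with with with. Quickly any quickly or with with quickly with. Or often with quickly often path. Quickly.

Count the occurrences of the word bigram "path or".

Scanning the 30 overlapping bigram windows for "path or":
  position 6–7: path or

1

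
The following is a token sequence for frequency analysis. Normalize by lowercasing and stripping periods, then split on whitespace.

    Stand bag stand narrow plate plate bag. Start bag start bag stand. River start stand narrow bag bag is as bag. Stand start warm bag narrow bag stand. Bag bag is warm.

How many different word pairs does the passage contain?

32 tokens → 31 bigram windows in total.
Repeated bigrams (each contributes count−1 duplicates):
  bag stand: 4
  bag bag: 2
  bag is: 2
  bag start: 2
  narrow bag: 2
  stand bag: 2
  stand narrow: 2
  start bag: 2
10 duplicate windows → 31 − 10 = 21 distinct.

21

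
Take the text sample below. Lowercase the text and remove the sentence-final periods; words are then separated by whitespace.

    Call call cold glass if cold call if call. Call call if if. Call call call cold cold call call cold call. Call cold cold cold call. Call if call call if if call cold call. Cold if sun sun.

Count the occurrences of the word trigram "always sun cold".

Scanning the 38 overlapping trigram windows for "always sun cold":
  (none found)

0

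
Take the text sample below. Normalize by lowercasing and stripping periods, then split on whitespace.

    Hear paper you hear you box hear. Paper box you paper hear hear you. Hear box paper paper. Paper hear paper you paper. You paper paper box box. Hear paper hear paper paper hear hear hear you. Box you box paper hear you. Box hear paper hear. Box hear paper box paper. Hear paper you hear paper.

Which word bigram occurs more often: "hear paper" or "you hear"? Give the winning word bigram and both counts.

"hear paper" (9 vs 3)

"hear paper": 9 occurrences
"you hear": 3 occurrences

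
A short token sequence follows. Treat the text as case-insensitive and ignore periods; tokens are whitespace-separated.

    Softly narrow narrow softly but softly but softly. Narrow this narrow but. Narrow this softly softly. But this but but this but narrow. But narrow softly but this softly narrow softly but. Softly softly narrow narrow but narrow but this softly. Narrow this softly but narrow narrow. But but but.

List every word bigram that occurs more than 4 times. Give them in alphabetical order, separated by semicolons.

Bigram counts meeting the condition (more than 4 times):
  but narrow: 5
  narrow but: 5
  softly but: 6
  softly narrow: 5

but narrow; narrow but; softly but; softly narrow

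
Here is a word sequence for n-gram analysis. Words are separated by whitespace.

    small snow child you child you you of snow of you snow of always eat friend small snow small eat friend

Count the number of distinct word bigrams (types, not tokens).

21 tokens → 20 bigram windows in total.
Repeated bigrams (each contributes count−1 duplicates):
  child you: 2
  eat friend: 2
  small snow: 2
  snow of: 2
4 duplicate windows → 20 − 4 = 16 distinct.

16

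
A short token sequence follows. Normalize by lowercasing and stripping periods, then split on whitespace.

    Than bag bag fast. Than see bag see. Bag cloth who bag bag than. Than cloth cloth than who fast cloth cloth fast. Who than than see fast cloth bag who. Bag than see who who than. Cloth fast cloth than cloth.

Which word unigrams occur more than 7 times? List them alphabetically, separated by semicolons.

Unigram counts meeting the condition (more than 7 times):
  bag: 8
  cloth: 9
  than: 10

bag; cloth; than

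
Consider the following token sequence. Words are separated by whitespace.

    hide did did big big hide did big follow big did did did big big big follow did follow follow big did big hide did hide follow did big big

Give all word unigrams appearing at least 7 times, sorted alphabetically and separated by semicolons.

big; did

Unigram counts meeting the condition (at least 7 times):
  big: 11
  did: 10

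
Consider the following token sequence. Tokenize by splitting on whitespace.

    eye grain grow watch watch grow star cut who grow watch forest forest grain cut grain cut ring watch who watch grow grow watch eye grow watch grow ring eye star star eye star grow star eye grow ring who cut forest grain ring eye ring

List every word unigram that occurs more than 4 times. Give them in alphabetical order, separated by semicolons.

eye; grow; ring; star; watch

Unigram counts meeting the condition (more than 4 times):
  eye: 6
  grow: 9
  ring: 5
  star: 5
  watch: 7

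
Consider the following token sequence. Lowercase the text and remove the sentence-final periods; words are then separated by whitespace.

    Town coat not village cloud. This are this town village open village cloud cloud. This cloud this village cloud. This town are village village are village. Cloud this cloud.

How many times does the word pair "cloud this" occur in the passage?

5

Scanning the 28 overlapping bigram windows for "cloud this":
  position 5–6: cloud this
  position 14–15: cloud this
  position 16–17: cloud this
  position 19–20: cloud this
  position 27–28: cloud this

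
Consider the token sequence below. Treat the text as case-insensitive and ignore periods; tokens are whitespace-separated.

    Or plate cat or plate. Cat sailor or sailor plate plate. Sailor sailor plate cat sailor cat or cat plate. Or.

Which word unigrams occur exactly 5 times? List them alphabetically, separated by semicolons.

Unigram counts meeting the condition (exactly 5 times):
  cat: 5
  or: 5
  sailor: 5

cat; or; sailor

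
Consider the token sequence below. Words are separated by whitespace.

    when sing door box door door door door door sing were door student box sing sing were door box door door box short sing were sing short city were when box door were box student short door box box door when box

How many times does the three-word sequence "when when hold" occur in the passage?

0

Scanning the 40 overlapping trigram windows for "when when hold":
  (none found)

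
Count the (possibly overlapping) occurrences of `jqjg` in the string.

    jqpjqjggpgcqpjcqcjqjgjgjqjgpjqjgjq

4

Sliding a length-4 window over the 34 characters (31 positions):
  position 4–7: jqjg
  position 18–21: jqjg
  position 24–27: jqjg
  position 29–32: jqjg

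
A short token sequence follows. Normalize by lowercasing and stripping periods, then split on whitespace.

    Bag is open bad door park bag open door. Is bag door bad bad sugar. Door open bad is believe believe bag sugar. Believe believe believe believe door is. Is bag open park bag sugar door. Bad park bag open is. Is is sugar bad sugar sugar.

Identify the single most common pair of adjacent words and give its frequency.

Bigram frequencies (highest first):
  believe believe: 4
  park bag: 3
  bag open: 3
  is is: 3
  open bad: 2
  door is: 2
  … (24 more, each ≤ 2)

"believe believe", 4 times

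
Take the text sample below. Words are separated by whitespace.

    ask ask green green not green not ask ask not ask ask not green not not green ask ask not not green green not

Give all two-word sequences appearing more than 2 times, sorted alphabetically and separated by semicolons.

ask ask; ask not; green not; not green

Bigram counts meeting the condition (more than 2 times):
  ask ask: 4
  ask not: 3
  green not: 4
  not green: 4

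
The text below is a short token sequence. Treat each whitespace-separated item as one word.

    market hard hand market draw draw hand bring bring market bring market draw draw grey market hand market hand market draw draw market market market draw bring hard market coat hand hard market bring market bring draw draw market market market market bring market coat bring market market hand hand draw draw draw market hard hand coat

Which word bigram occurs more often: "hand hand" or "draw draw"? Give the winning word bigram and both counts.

"draw draw" (6 vs 1)

"hand hand": 1 occurrence
"draw draw": 6 occurrences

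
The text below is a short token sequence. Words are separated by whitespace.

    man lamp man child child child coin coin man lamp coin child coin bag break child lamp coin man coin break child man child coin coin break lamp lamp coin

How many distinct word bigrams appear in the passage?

30 tokens → 29 bigram windows in total.
Repeated bigrams (each contributes count−1 duplicates):
  child coin: 3
  lamp coin: 3
  break child: 2
  child child: 2
  coin break: 2
  coin coin: 2
  coin man: 2
  man child: 2
  … (1 more repeated)
11 duplicate windows → 29 − 11 = 18 distinct.

18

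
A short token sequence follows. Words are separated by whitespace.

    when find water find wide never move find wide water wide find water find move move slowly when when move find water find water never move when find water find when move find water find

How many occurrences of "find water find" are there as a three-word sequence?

5

Scanning the 33 overlapping trigram windows for "find water find":
  position 2–4: find water find
  position 12–14: find water find
  position 21–23: find water find
  position 28–30: find water find
  position 33–35: find water find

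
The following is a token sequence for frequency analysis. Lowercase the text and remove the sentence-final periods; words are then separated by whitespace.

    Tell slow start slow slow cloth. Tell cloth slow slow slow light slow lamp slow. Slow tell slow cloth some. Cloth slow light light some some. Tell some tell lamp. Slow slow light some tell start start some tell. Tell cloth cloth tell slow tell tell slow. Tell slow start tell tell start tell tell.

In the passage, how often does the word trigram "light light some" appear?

Scanning the 53 overlapping trigram windows for "light light some":
  position 23–25: light light some

1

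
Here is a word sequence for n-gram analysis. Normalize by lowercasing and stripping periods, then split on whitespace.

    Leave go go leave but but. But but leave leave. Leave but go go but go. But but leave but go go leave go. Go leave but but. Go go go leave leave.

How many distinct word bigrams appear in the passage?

9

33 tokens → 32 bigram windows in total.
Repeated bigrams (each contributes count−1 duplicates):
  go go: 6
  but but: 5
  but go: 4
  go leave: 4
  leave but: 4
  leave leave: 3
  but leave: 2
  go but: 2
  … (1 more repeated)
23 duplicate windows → 32 − 23 = 9 distinct.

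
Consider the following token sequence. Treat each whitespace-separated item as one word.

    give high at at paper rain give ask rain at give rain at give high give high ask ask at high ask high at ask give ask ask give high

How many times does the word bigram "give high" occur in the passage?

4

Scanning the 29 overlapping bigram windows for "give high":
  position 1–2: give high
  position 14–15: give high
  position 16–17: give high
  position 29–30: give high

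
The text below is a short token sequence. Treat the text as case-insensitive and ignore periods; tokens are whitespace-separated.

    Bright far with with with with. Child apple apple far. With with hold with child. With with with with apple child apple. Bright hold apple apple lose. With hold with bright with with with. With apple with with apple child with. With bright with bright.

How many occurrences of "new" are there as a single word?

Scanning the 45 tokens for "new":
  (none found)

0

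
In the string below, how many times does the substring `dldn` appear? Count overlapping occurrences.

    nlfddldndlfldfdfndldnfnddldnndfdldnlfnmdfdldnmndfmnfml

5

Sliding a length-4 window over the 54 characters (51 positions):
  position 5–8: dldn
  position 18–21: dldn
  position 25–28: dldn
  position 32–35: dldn
  position 42–45: dldn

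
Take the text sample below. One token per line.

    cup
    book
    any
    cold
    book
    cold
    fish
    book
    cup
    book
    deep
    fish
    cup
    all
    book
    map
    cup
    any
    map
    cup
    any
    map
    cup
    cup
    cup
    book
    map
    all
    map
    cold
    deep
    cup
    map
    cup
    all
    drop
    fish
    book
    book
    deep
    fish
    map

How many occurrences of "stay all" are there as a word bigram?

Scanning the 41 overlapping bigram windows for "stay all":
  (none found)

0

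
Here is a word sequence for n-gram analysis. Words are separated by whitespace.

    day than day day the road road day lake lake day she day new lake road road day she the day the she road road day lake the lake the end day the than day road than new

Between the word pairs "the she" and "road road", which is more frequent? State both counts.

"road road" (3 vs 1)

"the she": 1 occurrence
"road road": 3 occurrences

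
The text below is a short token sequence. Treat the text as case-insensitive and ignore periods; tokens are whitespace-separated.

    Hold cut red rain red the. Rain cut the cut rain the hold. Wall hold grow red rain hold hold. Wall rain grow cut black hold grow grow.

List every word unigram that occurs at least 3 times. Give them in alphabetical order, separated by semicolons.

Unigram counts meeting the condition (at least 3 times):
  cut: 4
  grow: 4
  hold: 6
  rain: 5
  red: 3
  the: 3

cut; grow; hold; rain; red; the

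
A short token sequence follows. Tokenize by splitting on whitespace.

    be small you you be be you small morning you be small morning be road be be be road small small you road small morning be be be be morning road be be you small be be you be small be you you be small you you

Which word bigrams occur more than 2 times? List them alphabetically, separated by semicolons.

Bigram counts meeting the condition (more than 2 times):
  be be: 8
  be small: 4
  be you: 4
  small morning: 3
  small you: 3
  you be: 4
  you you: 3

be be; be small; be you; small morning; small you; you be; you you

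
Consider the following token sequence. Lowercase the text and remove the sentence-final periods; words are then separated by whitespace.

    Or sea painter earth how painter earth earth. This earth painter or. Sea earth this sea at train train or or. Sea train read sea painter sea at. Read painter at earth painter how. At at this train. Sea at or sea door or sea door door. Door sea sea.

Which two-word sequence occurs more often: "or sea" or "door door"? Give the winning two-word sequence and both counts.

"or sea": 5 occurrences
"door door": 2 occurrences

"or sea" (5 vs 2)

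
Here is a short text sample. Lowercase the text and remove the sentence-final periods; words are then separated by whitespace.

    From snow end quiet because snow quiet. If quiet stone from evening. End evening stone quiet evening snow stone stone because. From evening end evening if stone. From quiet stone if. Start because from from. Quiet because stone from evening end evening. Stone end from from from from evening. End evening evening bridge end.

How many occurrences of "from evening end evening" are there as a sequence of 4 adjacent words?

4

Scanning the 51 overlapping 4-gram windows for "from evening end evening":
  position 11–14: from evening end evening
  position 22–25: from evening end evening
  position 39–42: from evening end evening
  position 48–51: from evening end evening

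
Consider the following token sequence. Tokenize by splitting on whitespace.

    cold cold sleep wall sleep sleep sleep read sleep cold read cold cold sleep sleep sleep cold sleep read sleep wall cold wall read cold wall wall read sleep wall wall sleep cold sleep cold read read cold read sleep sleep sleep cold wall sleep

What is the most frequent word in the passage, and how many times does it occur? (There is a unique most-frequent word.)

Unigram frequencies (highest first):
  sleep: 17
  cold: 12
  wall: 8
  read: 8

"sleep", 17 times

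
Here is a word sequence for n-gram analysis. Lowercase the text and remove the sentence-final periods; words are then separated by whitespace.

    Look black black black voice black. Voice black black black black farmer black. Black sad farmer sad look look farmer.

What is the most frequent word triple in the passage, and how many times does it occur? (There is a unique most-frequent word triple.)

Trigram frequencies (highest first):
  black black black: 3
  black voice black: 2
  look black black: 1
  black black voice: 1
  voice black voice: 1
  voice black black: 1
  … (9 more, each ≤ 1)

"black black black", 3 times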